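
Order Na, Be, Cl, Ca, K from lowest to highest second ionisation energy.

IE_2 is the cost of taking one more electron from the +1 cation: Na⁺ is the bare [Ne] core; Be⁺ still has 1 valence electron; Cl⁺ still has 6 valence electrons; Ca⁺ still has 1 valence electron; K⁺ is the bare [Ar] core.
Pulling an electron out of a noble-gas core costs far more than removing a remaining valence electron, so K and Na sit at the high end of IE_2.
Valence configurations: Be⁺ [He]2s¹, Cl⁺ [Ne]3s²3p⁴, Ca⁺ [Ar]4s¹.
Tabulated IE_2 (kJ/mol): Na 4562, Be 1757, Cl 2298, Ca 1145, K 3052.
Overall IE_2 order: Ca < Be < Cl < K < Na.

Ca < Be < Cl < K < Na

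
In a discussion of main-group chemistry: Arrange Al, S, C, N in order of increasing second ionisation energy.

Consider each +1 ion: Al⁺ still has 2 valence electrons; S⁺ still has 5 valence electrons; C⁺ still has 3 valence electrons; N⁺ still has 4 valence electrons.
All are still removing valence electrons, so compare the +1 ions as you would atoms: IE_2 generally rises across a period (higher Z_eff) and falls down a group (larger shell), subject to the usual subshell exceptions.
Valence configurations: Al⁺ [Ne]3s², S⁺ [Ne]3s²3p³, C⁺ [He]2s²2p¹, N⁺ [He]2s²2p².
The numbers (kJ/mol): Al 1817, S 2252, C 2353, N 2856.
Overall IE_2 order: Al < S < C < N.

Al < S < C < N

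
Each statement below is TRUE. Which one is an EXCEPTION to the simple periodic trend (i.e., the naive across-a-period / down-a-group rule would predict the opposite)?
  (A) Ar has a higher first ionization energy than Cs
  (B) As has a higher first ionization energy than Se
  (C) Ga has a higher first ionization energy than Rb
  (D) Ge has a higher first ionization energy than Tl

(B)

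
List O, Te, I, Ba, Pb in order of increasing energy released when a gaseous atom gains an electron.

Ba < Pb < O < Te < I

O is in period 2, group 16; Te is in period 5, group 16; I is in period 5, group 17; Ba is in period 6, group 2; Pb is in period 6, group 14.
Adding an electron releases more energy for atoms nearer the top right (short of the noble gases).
These span different periods and groups, so the two trends combine.
Pb > Ba: Pb lies to the right of Ba in period 6, so the across-period effect alone puts Pb higher.
O > Pb: both effects reinforce here, so O is clearly the higher of the two.
Te > O: this pair runs against the simple trend — see the exception note.
I > Te: both are in period 5; the period trend gives I the larger value.
Note the exception: Te has a higher electron affinity than O, contrary to the simple trend — O's compact 2p subshell gives strong electron–electron repulsion on the added electron.
Tabulated electron affinity (kJ/mol): O 141, Te 190, I 295, Ba 14, Pb 35.
So from lowest to highest: Ba < Pb < O < Te < I.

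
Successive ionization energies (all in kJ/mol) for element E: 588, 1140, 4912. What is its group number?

Group 2

Look for the largest jump between consecutive ionization energies: IE3/IE2 ≈ 4.3, far larger than any earlier ratio.
That jump marks the point where a core electron is being removed. So the atom has 2 valence electrons.
A main-group element with 2 valence electrons is in group 2.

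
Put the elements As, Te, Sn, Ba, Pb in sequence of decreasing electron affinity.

Te > Sn > As > Pb > Ba

As is in period 4, group 15; Sn is in period 5, group 14; Te is in period 5, group 16; Ba is in period 6, group 2; Pb is in period 6, group 14.
Electron affinity generally becomes more exothermic across a period toward the halogens and less exothermic down a group.
These span different periods and groups, so the two trends combine.
Pb > Ba: Pb lies to the right of Ba in period 6, so the across-period effect alone puts Pb higher.
As > Pb: both effects reinforce here, so As is clearly the higher of the two.
Sn > As: this pair runs against the simple trend — see the exception note.
Te > Sn: Te lies to the right of Sn in period 5, so the across-period effect alone puts Te higher.
Note the exception: Sn has a higher electron affinity than As, contrary to the simple trend — adding an electron to As's half-filled np³ subshell costs electron-pairing energy.
Approximate values (kJ/mol): As 78, Sn 107, Te 190, Ba 14, Pb 35.
So from highest to lowest: Te > Sn > As > Pb > Ba.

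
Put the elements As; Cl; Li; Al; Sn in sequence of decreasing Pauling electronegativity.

Cl > As > Sn > Al > Li

Smaller atoms with higher effective nuclear charge are more electronegative.
These span different periods and groups, so the two trends combine.
Al > Li: period and group pull opposite ways; the across-period shift dominates (1.61 vs 0.98).
Sn > Al: the two effects oppose for this pair; the across-period effect wins (1.96 vs 1.61).
As > Sn: relative to Sn, both the across-period and down-group shifts push As's electronegativity up.
Cl > As: relative to As, both the across-period and down-group shifts push Cl's electronegativity up.
Tabulated electronegativity (Pauling): Li 0.98, Al 1.61, Cl 3.16, As 2.18, Sn 1.96.
So from highest to lowest: Cl > As > Sn > Al > Li.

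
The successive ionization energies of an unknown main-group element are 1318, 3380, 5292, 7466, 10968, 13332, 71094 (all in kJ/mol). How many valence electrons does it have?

Look for the largest jump between consecutive ionization energies: IE7/IE6 ≈ 5.3, far larger than any earlier ratio.
That jump marks the point where a core electron is being removed. So the atom has 6 valence electrons.

6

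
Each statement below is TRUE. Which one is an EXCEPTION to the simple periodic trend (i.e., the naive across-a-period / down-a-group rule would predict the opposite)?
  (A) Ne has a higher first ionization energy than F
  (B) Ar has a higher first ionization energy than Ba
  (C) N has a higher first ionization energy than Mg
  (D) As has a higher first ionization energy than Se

(D)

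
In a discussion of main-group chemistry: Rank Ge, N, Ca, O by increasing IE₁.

N is in period 2, group 15; O is in period 2, group 16; Ca is in period 4, group 2; Ge is in period 4, group 14.
First ionization energy rises across a period (greater Z_eff holds electrons more tightly) and falls down a group (valence electrons are farther from the nucleus).
Here both period and group differ, so the two effects have to be weighed against each other.
Ge > Ca: Ge lies to the right of Ca in period 4, so the across-period effect alone puts Ge higher.
O > Ge: relative to Ge, both the across-period and down-group shifts push O's first ionization energy up.
N > O: this pair runs against the simple trend — see the exception note.
Note the exception: N has a higher first ionization energy than O, contrary to the simple trend — pairing an electron in O's 2p⁴ costs repulsion energy, so O ionizes more easily than half-filled N (2p³).
Approximate values (kJ/mol): N 1402, O 1314, Ca 590, Ge 762.
So from lowest to highest: Ca < Ge < O < N.

Ca < Ge < O < N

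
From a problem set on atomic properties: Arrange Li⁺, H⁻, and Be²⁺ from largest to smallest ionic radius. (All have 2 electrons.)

H⁻ > Li⁺ > Be²⁺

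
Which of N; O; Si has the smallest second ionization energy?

Si

After 1 electron has been removed, what remains? N⁺ still has 4 valence electrons; O⁺ still has 5 valence electrons; Si⁺ still has 3 valence electrons.
All are still removing valence electrons, so compare the +1 ions as you would atoms: IE_2 generally rises across a period (higher Z_eff) and falls down a group (larger shell), subject to the usual subshell exceptions.
Valence configurations: N⁺ [He]2s²2p², O⁺ [He]2s²2p³, Si⁺ [Ne]3s²3p¹.
The numbers (kJ/mol): N 2856, O 3388, Si 1577.
Putting it together, IE_2: Si < N < O.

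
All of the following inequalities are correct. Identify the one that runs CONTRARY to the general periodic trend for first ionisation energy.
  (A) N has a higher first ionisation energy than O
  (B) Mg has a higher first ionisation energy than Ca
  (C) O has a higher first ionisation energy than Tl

The general trend: first ionisation energy increases across a period and decreases down a group.
(A) N (period 2, group 15) vs O (period 2, group 16): the stated order contradicts the simple trend.
(B) Mg (period 3, group 2) vs Ca (period 4, group 2): the stated order agrees with the simple trend.
(C) O (period 2, group 16) vs Tl (period 6, group 13): the stated order agrees with the simple trend.
The exception is (A): pairing an electron in O's 2p⁴ costs repulsion energy, so O ionizes more easily than half-filled N (2p³).

(A)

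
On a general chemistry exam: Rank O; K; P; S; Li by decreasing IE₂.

The second ionization energy removes an electron from the +1 ion. For each element: O⁺ still has 5 valence electrons; K⁺ is the bare [Ar] core; P⁺ still has 4 valence electrons; S⁺ still has 5 valence electrons; Li⁺ is the bare [He] core.
Usually core removal costs more than valence removal, but here the competition is close: a tightly held n=2 valence electron can cost more to remove than an n=3 core electron, so the actual values have to decide it.
Valence configurations: O⁺ [He]2s²2p³, P⁺ [Ne]3s²3p², S⁺ [Ne]3s²3p³.
Approximate IE_2 values (kJ/mol): O 3388, K 3052, P 1907, S 2252, Li 7298.
Overall IE_2 order: P < S < K < O < Li.

Li > O > K > S > P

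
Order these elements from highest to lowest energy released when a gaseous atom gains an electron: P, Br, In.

Br > P > In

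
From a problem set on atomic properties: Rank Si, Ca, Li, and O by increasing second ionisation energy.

Ca < Si < O < Li

After 1 electron has been removed, what remains? Si⁺ still has 3 valence electrons; Ca⁺ still has 1 valence electron; Li⁺ is the bare [He] core; O⁺ still has 5 valence electrons.
Core electrons are held far more tightly than valence electrons, so Li tops the IE_2 order.
Valence configurations: Si⁺ [Ne]3s²3p¹, Ca⁺ [Ar]4s¹, O⁺ [He]2s²2p³.
Approximate IE_2 values (kJ/mol): Si 1577, Ca 1145, Li 7298, O 3388.
So the second ionization energies run Ca < Si < O < Li.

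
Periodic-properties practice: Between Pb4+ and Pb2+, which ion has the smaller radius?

Both ions have Z = 82 protons, but Pb4+ has lost more electrons, so its remaining electrons feel a larger effective nuclear charge per electron and are pulled in more tightly.
Higher positive charge → smaller ion, so Pb2+ > Pb4+.

Pb4+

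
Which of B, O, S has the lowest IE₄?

S

After 3 electrons have been removed, what remains? B³⁺ is the bare [He] core; O³⁺ still has 3 valence electrons; S³⁺ still has 3 valence electrons.
Breaking into a closed-shell core is much more expensive than removing a leftover valence electron — B has the largest IE_4 here.
Valence configurations: O³⁺ [He]2s²2p¹, S³⁺ [Ne]3s²3p¹.
The numbers (kJ/mol): B 25026, O 7469, S 4556.
Putting it together, IE_4: S < O < B.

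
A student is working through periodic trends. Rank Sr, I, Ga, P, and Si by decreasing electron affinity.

Si is in period 3, group 14; P is in period 3, group 15; Ga is in period 4, group 13; Sr is in period 5, group 2; I is in period 5, group 17.
Adding an electron releases more energy for atoms nearer the top right (short of the noble gases).
Here both period and group differ, so the two effects have to be weighed against each other.
Ga > Sr: relative to Sr, both the across-period and down-group shifts push Ga's electron affinity up.
P > Ga: both effects reinforce here, so P is clearly the higher of the two.
Si > P: this pair runs against the simple trend — see the exception note.
I > Si: period and group pull opposite ways; the across-period shift dominates (295 vs 134 kJ/mol).
Note the exception: Si has a higher electron affinity than P, contrary to the simple trend — adding an electron to P's half-filled 3p³ is unfavourable, so Si (3p²) has the more exothermic EA.
Tabulated electron affinity (kJ/mol): Si 134, P 72, Ga 29, Sr 5, I 295.
So from highest to lowest: I > Si > P > Ga > Sr.

I > Si > P > Ga > Sr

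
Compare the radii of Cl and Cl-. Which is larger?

Forming Cl- adds 1 electron to Cl. More electron–electron repulsion in the same shell, with unchanged nuclear charge, lets the cloud expand.
An anion is larger than its parent atom: Cl- > Cl.

Cl-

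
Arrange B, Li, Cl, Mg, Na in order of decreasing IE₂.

Li > Na > B > Cl > Mg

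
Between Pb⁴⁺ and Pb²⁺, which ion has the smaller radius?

Both ions have Z = 82 protons, but Pb⁴⁺ has lost more electrons, so its remaining electrons feel a larger effective nuclear charge per electron and are pulled in more tightly.
Higher positive charge → smaller ion, so Pb²⁺ > Pb⁴⁺.

Pb⁴⁺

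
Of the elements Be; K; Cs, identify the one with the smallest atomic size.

Be

Atomic radius shrinks across a period as nuclear charge pulls the same shell inward, and grows down a group as new shells are added.
These span different periods and groups, so the two trends combine.
K > Be: both effects reinforce here, so K is clearly the larger of the two.
Cs > K: Cs sits below K in group 1, so the down-group effect alone puts Cs larger.
Approximate values (pm): Be 102, K 196, Cs 232.
The smallest atomic size among these belongs to Be.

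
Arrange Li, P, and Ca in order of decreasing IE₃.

Consider each +2 ion: Li²⁺ is already 1 electron into the core; P²⁺ still has 3 valence electrons; Ca²⁺ is the bare [Ar] core.
Breaking into a closed-shell core is much more expensive than removing a leftover valence electron — Ca and Li have the largest IE_3 here.
The numbers (kJ/mol): Li 11815, P 2914, Ca 4912.
Putting it together, IE_3: P < Ca < Li.

Li > Ca > P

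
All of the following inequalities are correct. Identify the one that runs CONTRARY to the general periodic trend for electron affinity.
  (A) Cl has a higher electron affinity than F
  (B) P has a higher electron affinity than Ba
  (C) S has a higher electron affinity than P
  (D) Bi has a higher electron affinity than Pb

The general trend: electron affinity increases across a period and decreases down a group.
(A) Cl (period 3, group 17) vs F (period 2, group 17): the stated order contradicts the simple trend.
(B) P (period 3, group 15) vs Ba (period 6, group 2): the stated order agrees with the simple trend.
(C) S (period 3, group 16) vs P (period 3, group 15): the stated order agrees with the simple trend.
(D) Bi (period 6, group 15) vs Pb (period 6, group 14): the stated order agrees with the simple trend.
The exception is (A): F's small 2p subshell makes the incoming electron feel strong e⁻–e⁻ repulsion, so Cl actually releases more energy on gaining an electron.

(A)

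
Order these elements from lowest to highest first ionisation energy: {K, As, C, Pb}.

C is in period 2, group 14; K is in period 4, group 1; As is in period 4, group 15; Pb is in period 6, group 14.
Across a period the outer electron is held more tightly (higher IE₁); down a group it sits in a higher shell, more shielded, and comes off more easily.
Here both period and group differ, so the two effects have to be weighed against each other.
Pb > K: the two effects oppose for this pair; the across-period effect wins (716 vs 419 kJ/mol).
As > Pb: both effects reinforce here, so As is clearly the higher of the two.
C > As: period and group pull opposite ways; the down-group shift dominates (1086 vs 947 kJ/mol).
Approximate values (kJ/mol): C 1086, K 419, As 947, Pb 716.
So from lowest to highest: K < Pb < As < C.

K < Pb < As < C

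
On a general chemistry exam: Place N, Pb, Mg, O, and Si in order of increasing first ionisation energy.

First ionization energy rises across a period (greater Z_eff holds electrons more tightly) and falls down a group (valence electrons are farther from the nucleus).
These span different periods and groups, so the two trends combine.
Mg > Pb: period and group pull opposite ways; the down-group shift dominates (738 vs 716 kJ/mol).
Si > Mg: Si lies to the right of Mg in period 3, so the across-period effect alone puts Si higher.
O > Si: both effects reinforce here, so O is clearly the higher of the two.
N > O: this pair runs against the simple trend — see the exception note.
Note the exception: N has a higher first ionization energy than O, contrary to the simple trend — pairing an electron in O's 2p⁴ costs repulsion energy, so O ionizes more easily than half-filled N (2p³).
For reference (kJ/mol): N 1402, O 1314, Mg 738, Si 786, Pb 716.
So from lowest to highest: Pb < Mg < Si < O < N.

Pb, Mg, Si, O, N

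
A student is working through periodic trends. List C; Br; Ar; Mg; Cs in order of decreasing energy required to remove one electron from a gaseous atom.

C is in period 2, group 14; Mg is in period 3, group 2; Ar is in period 3, group 18; Br is in period 4, group 17; Cs is in period 6, group 1.
Removing the outermost electron gets harder across a period and easier down a group.
These span different periods and groups, so the two trends combine.
Mg > Cs: relative to Cs, both the across-period and down-group shifts push Mg's first ionization energy up.
C > Mg: both effects reinforce here, so C is clearly the higher of the two.
Br > C: period and group pull opposite ways; the across-period shift dominates (1140 vs 1086 kJ/mol).
Ar > Br: relative to Br, both the across-period and down-group shifts push Ar's first ionization energy up.
For reference (kJ/mol): C 1086, Mg 738, Ar 1521, Br 1140, Cs 376.
So from highest to lowest: Ar > Br > C > Mg > Cs.

Ar, Br, C, Mg, Cs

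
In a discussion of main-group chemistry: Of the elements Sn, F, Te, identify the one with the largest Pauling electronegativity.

F

F is in period 2, group 17; Sn is in period 5, group 14; Te is in period 5, group 16.
Smaller atoms with higher effective nuclear charge are more electronegative.
Here both period and group differ, so the two effects have to be weighed against each other.
Te > Sn: both are in period 5; the period trend gives Te the larger value.
F > Te: relative to Te, both the across-period and down-group shifts push F's electronegativity up.
For reference (Pauling): F 3.98, Sn 1.96, Te 2.10.
The largest Pauling electronegativity among these belongs to F.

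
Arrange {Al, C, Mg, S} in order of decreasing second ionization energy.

C > S > Al > Mg

After 1 electron has been removed, what remains? Al⁺ still has 2 valence electrons; C⁺ still has 3 valence electrons; Mg⁺ still has 1 valence electron; S⁺ still has 5 valence electrons.
All are still removing valence electrons, so compare the +1 ions as you would atoms: IE_2 generally rises across a period (higher Z_eff) and falls down a group (larger shell), subject to the usual subshell exceptions.
Valence configurations: Al⁺ [Ne]3s², C⁺ [He]2s²2p¹, Mg⁺ [Ne]3s¹, S⁺ [Ne]3s²3p³.
Approximate IE_2 values (kJ/mol): Al 1817, C 2353, Mg 1451, S 2252.
So the second ionization energies run Mg < Al < S < C.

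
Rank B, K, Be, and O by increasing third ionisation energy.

Consider each +2 ion: B²⁺ still has 1 valence electron; K²⁺ is already 1 electron into the core; Be²⁺ is the bare [He] core; O²⁺ still has 4 valence electrons.
Usually core removal costs more than valence removal, but here the competition is close: a tightly held n=2 valence electron can cost more to remove than an n=3 core electron, so the actual values have to decide it.
Valence configurations: B²⁺ [He]2s¹, O²⁺ [He]2s²2p².
Tabulated IE_3 (kJ/mol): B 3660, K 4420, Be 14849, O 5300.
Putting it together, IE_3: B < K < O < Be.

B, K, O, Be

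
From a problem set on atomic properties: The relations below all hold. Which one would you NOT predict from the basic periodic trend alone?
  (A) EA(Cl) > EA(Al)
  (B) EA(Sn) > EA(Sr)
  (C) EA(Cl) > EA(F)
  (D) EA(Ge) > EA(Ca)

The general trend: electron affinity increases across a period and decreases down a group.
(A) Cl (period 3, group 17) vs Al (period 3, group 13): the stated order agrees with the simple trend.
(B) Sn (period 5, group 14) vs Sr (period 5, group 2): the stated order agrees with the simple trend.
(C) Cl (period 3, group 17) vs F (period 2, group 17): the stated order contradicts the simple trend.
(D) Ge (period 4, group 14) vs Ca (period 4, group 2): the stated order agrees with the simple trend.
The exception is (C): F's small 2p subshell makes the incoming electron feel strong e⁻–e⁻ repulsion, so Cl actually releases more energy on gaining an electron.

(C)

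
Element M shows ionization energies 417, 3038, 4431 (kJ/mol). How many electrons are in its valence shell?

1

Look for the largest jump between consecutive ionization energies: IE2/IE1 ≈ 7.3, far larger than any earlier ratio.
That jump marks the point where a core electron is being removed. So the atom has 1 valence electron.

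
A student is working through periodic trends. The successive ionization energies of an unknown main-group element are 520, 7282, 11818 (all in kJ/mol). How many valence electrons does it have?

Look for the largest jump between consecutive ionization energies: IE2/IE1 ≈ 14.0, far larger than any earlier ratio.
That jump marks the point where a core electron is being removed. So the atom has 1 valence electron.

1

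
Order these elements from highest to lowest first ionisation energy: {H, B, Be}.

H > Be > B

H is in period 1, group 1; Be is in period 2, group 2; B is in period 2, group 13.
Across a period the outer electron is held more tightly (higher IE₁); down a group it sits in a higher shell, more shielded, and comes off more easily.
These span different periods and groups, so the two trends combine.
Be > B: this pair runs against the simple trend — see the exception note.
H > Be: the two effects oppose for this pair; the down-group effect wins (1312 vs 900 kJ/mol).
Note the exception: Be has a higher first ionization energy than B, contrary to the simple trend — removing B's lone 2p electron is easier than breaking Be's filled 2s².
For reference (kJ/mol): H 1312, Be 900, B 801.
So from highest to lowest: H > Be > B.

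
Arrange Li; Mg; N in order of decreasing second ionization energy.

Li, N, Mg

The second ionization energy removes an electron from the +1 ion. For each element: Li⁺ is the bare [He] core; Mg⁺ still has 1 valence electron; N⁺ still has 4 valence electrons.
Pulling an electron out of a noble-gas core costs far more than removing a remaining valence electron, so Li sits at the high end of IE_2.
Valence configurations: Mg⁺ [Ne]3s¹, N⁺ [He]2s²2p².
Approximate IE_2 values (kJ/mol): Li 7298, Mg 1451, N 2856.
Putting it together, IE_2: Mg < N < Li.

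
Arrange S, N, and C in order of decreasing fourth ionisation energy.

N > C > S

Consider each +3 ion: S³⁺ still has 3 valence electrons; N³⁺ still has 2 valence electrons; C³⁺ still has 1 valence electron.
All are still removing valence electrons, so compare the +3 ions as you would atoms: IE_4 generally rises across a period (higher Z_eff) and falls down a group (larger shell), subject to the usual subshell exceptions.
Valence configurations: S³⁺ [Ne]3s²3p¹, N³⁺ [He]2s², C³⁺ [He]2s¹.
The numbers (kJ/mol): S 4556, N 7475, C 6223.
So the fourth ionization energies run S < C < N.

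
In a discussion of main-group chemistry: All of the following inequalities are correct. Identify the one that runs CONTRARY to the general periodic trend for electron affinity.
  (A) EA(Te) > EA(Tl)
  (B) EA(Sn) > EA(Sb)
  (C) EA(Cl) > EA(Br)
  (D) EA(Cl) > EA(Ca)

(B)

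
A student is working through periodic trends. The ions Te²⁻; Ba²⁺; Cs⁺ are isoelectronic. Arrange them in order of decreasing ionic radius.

Te²⁻ > Cs⁺ > Ba²⁺

All of these have 54 electrons, so size is governed by nuclear charge alone: the more protons, the stronger the pull on the same electron cloud, and the smaller the ion.
Nuclear charges: Ba²⁺ (Z=56), Cs⁺ (Z=55), Te²⁻ (Z=52).
Largest to smallest: Te²⁻ > Cs⁺ > Ba²⁺.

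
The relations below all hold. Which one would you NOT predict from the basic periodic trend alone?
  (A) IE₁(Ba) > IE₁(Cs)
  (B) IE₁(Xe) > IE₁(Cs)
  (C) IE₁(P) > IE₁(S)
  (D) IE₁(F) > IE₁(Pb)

The general trend: IE₁ increases across a period and decreases down a group.
(A) Ba (period 6, group 2) vs Cs (period 6, group 1): the stated order agrees with the simple trend.
(B) Xe (period 5, group 18) vs Cs (period 6, group 1): the stated order agrees with the simple trend.
(C) P (period 3, group 15) vs S (period 3, group 16): the stated order contradicts the simple trend.
(D) F (period 2, group 17) vs Pb (period 6, group 14): the stated order agrees with the simple trend.
The exception is (C): S (3p⁴) ionizes more easily than half-filled P (3p³) because the paired 3p electron in S is pushed out by e⁻–e⁻ repulsion.

(C)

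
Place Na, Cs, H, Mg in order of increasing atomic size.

H < Mg < Na < Cs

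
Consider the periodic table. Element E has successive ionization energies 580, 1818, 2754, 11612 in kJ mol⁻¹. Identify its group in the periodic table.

Group 13

Look for the largest jump between consecutive ionization energies: IE4/IE3 ≈ 4.2, far larger than any earlier ratio.
That jump marks the point where a core electron is being removed. So the atom has 3 valence electrons.
A main-group element with 3 valence electrons is in group 13.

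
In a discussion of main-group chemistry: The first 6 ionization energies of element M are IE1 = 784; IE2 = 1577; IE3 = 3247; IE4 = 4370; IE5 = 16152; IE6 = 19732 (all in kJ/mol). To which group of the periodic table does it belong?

Group 14

Look for the largest jump between consecutive ionization energies: IE5/IE4 ≈ 3.7, far larger than any earlier ratio.
That jump marks the point where a core electron is being removed. So the atom has 4 valence electrons.
A main-group element with 4 valence electrons is in group 14.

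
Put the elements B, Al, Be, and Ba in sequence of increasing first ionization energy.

Be is in period 2, group 2; B is in period 2, group 13; Al is in period 3, group 13; Ba is in period 6, group 2.
Across a period the outer electron is held more tightly (higher IE₁); down a group it sits in a higher shell, more shielded, and comes off more easily.
Here both period and group differ, so the two effects have to be weighed against each other.
Al > Ba: relative to Ba, both the across-period and down-group shifts push Al's first ionization energy up.
B > Al: B sits above Al in group 13, so the down-group effect alone puts B higher.
Be > B: this pair runs against the simple trend — see the exception note.
Note the exception: Be has a higher first ionization energy than B, contrary to the simple trend — removing B's lone 2p electron is easier than breaking Be's filled 2s².
For reference (kJ/mol): Be 900, B 801, Al 578, Ba 503.
So from lowest to highest: Ba < Al < B < Be.

Ba < Al < B < Be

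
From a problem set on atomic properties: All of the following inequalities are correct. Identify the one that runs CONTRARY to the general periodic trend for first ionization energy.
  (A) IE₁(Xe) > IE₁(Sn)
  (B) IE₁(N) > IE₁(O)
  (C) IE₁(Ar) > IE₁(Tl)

The general trend: first ionization energy increases across a period and decreases down a group.
(A) Xe (period 5, group 18) vs Sn (period 5, group 14): the stated order agrees with the simple trend.
(B) N (period 2, group 15) vs O (period 2, group 16): the stated order contradicts the simple trend.
(C) Ar (period 3, group 18) vs Tl (period 6, group 13): the stated order agrees with the simple trend.
The exception is (B): pairing an electron in O's 2p⁴ costs repulsion energy, so O ionizes more easily than half-filled N (2p³).

(B)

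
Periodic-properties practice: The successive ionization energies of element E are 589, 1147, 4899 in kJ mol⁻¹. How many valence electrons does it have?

Look for the largest jump between consecutive ionization energies: IE3/IE2 ≈ 4.3, far larger than any earlier ratio.
That jump marks the point where a core electron is being removed. So the atom has 2 valence electrons.

2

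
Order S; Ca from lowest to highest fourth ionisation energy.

After 3 electrons have been removed, what remains? S³⁺ still has 3 valence electrons; Ca³⁺ is already 1 electron into the core.
Pulling an electron out of a noble-gas core costs far more than removing a remaining valence electron, so Ca sits at the high end of IE_4.
Approximate IE_4 values (kJ/mol): S 4556, Ca 6491.
Hence IE_4: S < Ca.

S < Ca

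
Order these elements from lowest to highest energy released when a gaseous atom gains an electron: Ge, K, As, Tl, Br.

Tl < K < As < Ge < Br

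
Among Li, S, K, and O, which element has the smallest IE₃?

After 2 electrons have been removed, what remains? Li²⁺ is already 1 electron into the core; S²⁺ still has 4 valence electrons; K²⁺ is already 1 electron into the core; O²⁺ still has 4 valence electrons.
Usually core removal costs more than valence removal, but here the competition is close: a tightly held n=2 valence electron can cost more to remove than an n=3 core electron, so the actual values have to decide it.
Valence configurations: S²⁺ [Ne]3s²3p², O²⁺ [He]2s²2p².
Approximate IE_3 values (kJ/mol): Li 11815, S 3357, K 4420, O 5300.
Putting it together, IE_3: S < K < O < Li.

S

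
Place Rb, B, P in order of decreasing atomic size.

Rb > P > B

B is in period 2, group 13; P is in period 3, group 15; Rb is in period 5, group 1.
Moving right in a period, electrons are added to the same shell under a stronger nuclear pull, so atoms get smaller; moving down, a new shell is opened and atoms get larger.
Here both period and group differ, so the two effects have to be weighed against each other.
P > B: period and group pull opposite ways; the down-group shift dominates (111 vs 85 pm).
Rb > P: both effects reinforce here, so Rb is clearly the larger of the two.
Tabulated atomic radius (pm): B 85, P 111, Rb 210.
So from largest to smallest: Rb > P > B.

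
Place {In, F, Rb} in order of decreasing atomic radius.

Rb > In > F

Atomic radius shrinks across a period as nuclear charge pulls the same shell inward, and grows down a group as new shells are added.
Neither a single period nor a single group — weigh both effects.
In > F: relative to F, both the across-period and down-group shifts push In's atomic radius up.
Rb > In: both are in period 5; the period trend gives Rb the larger value.
Approximate values (pm): F 64, Rb 210, In 142.
So from largest to smallest: Rb > In > F.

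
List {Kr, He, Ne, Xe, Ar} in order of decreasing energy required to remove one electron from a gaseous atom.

He is in period 1, group 18; Ne is in period 2, group 18; Ar is in period 3, group 18; Kr is in period 4, group 18; Xe is in period 5, group 18.
First ionization energy rises across a period (greater Z_eff holds electrons more tightly) and falls down a group (valence electrons are farther from the nucleus).
All are in group 18, so first ionization energy increases up the group.
So from highest to lowest: He > Ne > Ar > Kr > Xe.

He > Ne > Ar > Kr > Xe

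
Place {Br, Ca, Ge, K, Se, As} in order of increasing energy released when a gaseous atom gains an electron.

K is in period 4, group 1; Ca is in period 4, group 2; Ge is in period 4, group 14; As is in period 4, group 15; Se is in period 4, group 16; Br is in period 4, group 17.
Atoms with high Z_eff and room in the valence shell (especially the halogens) have the most exothermic electron affinities.
All lie in period 4; the across-period trend (electron affinity increases left to right) applies, with the exception below.
Note the exception: K has a higher electron affinity than Ca, contrary to the simple trend — adding an electron to Ca (ns²) has to open a new, higher-energy np subshell, which is unfavourable.
Note the exception: Ge has a higher electron affinity than As, contrary to the simple trend — adding an electron to As's half-filled 4p³ is unfavourable, so Ge (4p²) has the more exothermic EA.
Tabulated electron affinity (kJ/mol): K 48, Ca 2, Ge 119, As 78, Se 195, Br 325.
So from lowest to highest: Ca < K < As < Ge < Se < Br.

Ca, K, As, Ge, Se, Br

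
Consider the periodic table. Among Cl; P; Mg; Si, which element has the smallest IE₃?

P

Consider each +2 ion: Cl²⁺ still has 5 valence electrons; P²⁺ still has 3 valence electrons; Mg²⁺ is the bare [Ne] core; Si²⁺ still has 2 valence electrons.
Core electrons are held far more tightly than valence electrons, so Mg tops the IE_3 order.
Valence configurations: Cl²⁺ [Ne]3s²3p³, P²⁺ [Ne]3s²3p¹, Si²⁺ [Ne]3s².
P²⁺ loses a lone 3p electron whereas Si²⁺ must break into a filled 3s² pair, so IE_3(Si) > IE_3(P) even though P has the higher nuclear charge.
The numbers (kJ/mol): Cl 3822, P 2914, Mg 7733, Si 3232.
Hence IE_3: P < Si < Cl < Mg.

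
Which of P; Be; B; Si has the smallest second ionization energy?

The second ionization energy removes an electron from the +1 ion. For each element: P⁺ still has 4 valence electrons; Be⁺ still has 1 valence electron; B⁺ still has 2 valence electrons; Si⁺ still has 3 valence electrons.
All are still removing valence electrons, so compare the +1 ions as you would atoms: IE_2 generally rises across a period (higher Z_eff) and falls down a group (larger shell), subject to the usual subshell exceptions.
Valence configurations: P⁺ [Ne]3s²3p², Be⁺ [He]2s¹, B⁺ [He]2s², Si⁺ [Ne]3s²3p¹.
Approximate IE_2 values (kJ/mol): P 1907, Be 1757, B 2427, Si 1577.
Hence IE_2: Si < Be < P < B.

Si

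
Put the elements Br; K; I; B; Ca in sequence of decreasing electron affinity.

Atoms with high Z_eff and room in the valence shell (especially the halogens) have the most exothermic electron affinities.
Neither a single period nor a single group — weigh both effects.
B > Ca: both effects reinforce here, so B is clearly the higher of the two.
K > B: this pair runs against the simple trend — see the exception note.
I > K: period and group pull opposite ways; the across-period shift dominates (295 vs 48 kJ/mol).
Br > I: they share group 17; the group trend gives Br the larger value.
Note the exception: K has a higher electron affinity than B, contrary to the simple trend — B's ns²np¹ configuration gives only a small electron affinity — the sparsely filled np subshell binds an added electron weakly.
Note the exception: K has a higher electron affinity than Ca, contrary to the simple trend — adding an electron to Ca (ns²) has to open a new, higher-energy np subshell, which is unfavourable.
Tabulated electron affinity (kJ/mol): B 27, K 48, Ca 2, Br 325, I 295.
So from highest to lowest: Br > I > K > B > Ca.

Br, I, K, B, Ca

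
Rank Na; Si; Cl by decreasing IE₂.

IE_2 is the cost of taking one more electron from the +1 cation: Na⁺ is the bare [Ne] core; Si⁺ still has 3 valence electrons; Cl⁺ still has 6 valence electrons.
Breaking into a closed-shell core is much more expensive than removing a leftover valence electron — Na has the largest IE_2 here.
Valence configurations: Si⁺ [Ne]3s²3p¹, Cl⁺ [Ne]3s²3p⁴.
Tabulated IE_2 (kJ/mol): Na 4562, Si 1577, Cl 2298.
Putting it together, IE_2: Si < Cl < Na.

Na > Cl > Si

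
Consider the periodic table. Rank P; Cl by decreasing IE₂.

IE_2 is the cost of taking one more electron from the +1 cation: P⁺ still has 4 valence electrons; Cl⁺ still has 6 valence electrons.
All are still removing valence electrons, so compare the +1 ions as you would atoms: IE_2 generally rises across a period (higher Z_eff) and falls down a group (larger shell), subject to the usual subshell exceptions.
Valence configurations: P⁺ [Ne]3s²3p², Cl⁺ [Ne]3s²3p⁴.
Approximate IE_2 values (kJ/mol): P 1907, Cl 2298.
Overall IE_2 order: P < Cl.

Cl > P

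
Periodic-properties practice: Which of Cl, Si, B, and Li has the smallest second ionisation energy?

After 1 electron has been removed, what remains? Cl⁺ still has 6 valence electrons; Si⁺ still has 3 valence electrons; B⁺ still has 2 valence electrons; Li⁺ is the bare [He] core.
Core electrons are held far more tightly than valence electrons, so Li tops the IE_2 order.
Valence configurations: Cl⁺ [Ne]3s²3p⁴, Si⁺ [Ne]3s²3p¹, B⁺ [He]2s².
The numbers (kJ/mol): Cl 2298, Si 1577, B 2427, Li 7298.
So the second ionization energies run Si < Cl < B < Li.

Si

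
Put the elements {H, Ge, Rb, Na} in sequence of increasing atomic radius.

H is in period 1, group 1; Na is in period 3, group 1; Ge is in period 4, group 14; Rb is in period 5, group 1.
Across a period the added protons contract the valence shell; down a group each new principal shell makes the atom larger.
Here both period and group differ, so the two effects have to be weighed against each other.
Ge > H: the two effects oppose for this pair; the down-group effect wins (121 vs 32 pm).
Na > Ge: the two effects oppose for this pair; the across-period effect wins (155 vs 121 pm).
Rb > Na: Rb sits below Na in group 1, so the down-group effect alone puts Rb larger.
For reference (pm): H 32, Na 155, Ge 121, Rb 210.
So from smallest to largest: H < Ge < Na < Rb.

H < Ge < Na < Rb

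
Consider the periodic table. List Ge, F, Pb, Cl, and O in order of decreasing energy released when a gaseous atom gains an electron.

Cl, F, O, Ge, Pb

O is in period 2, group 16; F is in period 2, group 17; Cl is in period 3, group 17; Ge is in period 4, group 14; Pb is in period 6, group 14.
Atoms with high Z_eff and room in the valence shell (especially the halogens) have the most exothermic electron affinities.
Here both period and group differ, so the two effects have to be weighed against each other.
Ge > Pb: they share group 14; the group trend gives Ge the larger value.
O > Ge: both effects reinforce here, so O is clearly the higher of the two.
F > O: both are in period 2; the period trend gives F the larger value.
Cl > F: this pair runs against the simple trend — see the exception note.
Note the exception: Cl has a higher electron affinity than F, contrary to the simple trend — F's small 2p subshell makes the incoming electron feel strong e⁻–e⁻ repulsion, so Cl actually releases more energy on gaining an electron.
Tabulated electron affinity (kJ/mol): O 141, F 328, Cl 349, Ge 119, Pb 35.
So from highest to lowest: Cl > F > O > Ge > Pb.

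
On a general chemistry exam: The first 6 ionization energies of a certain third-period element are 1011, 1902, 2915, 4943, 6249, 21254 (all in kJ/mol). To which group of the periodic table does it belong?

Look for the largest jump between consecutive ionization energies: IE6/IE5 ≈ 3.4, far larger than any earlier ratio.
That jump marks the point where a core electron is being removed. So the atom has 5 valence electrons.
A main-group element with 5 valence electrons is in group 15.

Group 15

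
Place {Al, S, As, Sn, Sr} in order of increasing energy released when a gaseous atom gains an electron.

Al is in period 3, group 13; S is in period 3, group 16; As is in period 4, group 15; Sr is in period 5, group 2; Sn is in period 5, group 14.
Atoms with high Z_eff and room in the valence shell (especially the halogens) have the most exothermic electron affinities.
Here both period and group differ, so the two effects have to be weighed against each other.
Al > Sr: both effects reinforce here, so Al is clearly the higher of the two.
As > Al: the two effects oppose for this pair; the across-period effect wins (78 vs 42 kJ/mol).
Sn > As: this pair runs against the simple trend — see the exception note.
S > Sn: both effects reinforce here, so S is clearly the higher of the two.
Note the exception: Sn has a higher electron affinity than As, contrary to the simple trend — adding an electron to As's half-filled np³ subshell costs electron-pairing energy.
For reference (kJ/mol): Al 42, S 200, As 78, Sr 5, Sn 107.
So from lowest to highest: Sr < Al < As < Sn < S.

Sr < Al < As < Sn < S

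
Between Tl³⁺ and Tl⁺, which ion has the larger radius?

Both ions have Z = 81 protons, but Tl³⁺ has lost more electrons, so its remaining electrons feel a larger effective nuclear charge per electron and are pulled in more tightly.
Higher positive charge → smaller ion, so Tl⁺ > Tl³⁺.

Tl⁺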